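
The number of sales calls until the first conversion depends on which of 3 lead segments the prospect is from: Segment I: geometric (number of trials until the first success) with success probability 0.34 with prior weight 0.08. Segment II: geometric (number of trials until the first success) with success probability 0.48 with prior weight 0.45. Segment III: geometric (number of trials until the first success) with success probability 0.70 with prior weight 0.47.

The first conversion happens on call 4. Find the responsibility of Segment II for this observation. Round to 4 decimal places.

0.6452

The responsibility of component k is π_k f_k(x) divided by Σ_j π_j f_j(x).
Geometric probabilities:
  p_I = 0.0977486
  p_II = 0.0674918
  p_III = 0.0189
Weight by the priors:
  π_I·p_I = 0.08 × 0.0977486 = 0.00781989
  π_II·p_II = 0.45 × 0.0674918 = 0.0303713
  π_III·p_III = 0.47 × 0.0189 = 0.008883
Denominator: 0.00781989 + 0.0303713 + 0.008883 = 0.0470742
So the posterior for Segment II is 0.0303713 / 0.0470742 ≈ 0.6452.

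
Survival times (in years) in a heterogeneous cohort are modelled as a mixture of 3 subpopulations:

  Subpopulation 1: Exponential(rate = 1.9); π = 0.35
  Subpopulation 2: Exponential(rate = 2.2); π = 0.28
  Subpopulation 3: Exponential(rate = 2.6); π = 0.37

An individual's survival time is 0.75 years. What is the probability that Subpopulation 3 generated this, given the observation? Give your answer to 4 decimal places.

The responsibility of component k is π_k f_k(x) divided by Σ_j π_j f_j(x).
Evaluate each component's likelihood at the observed value:
  p_1 = 0.456966
  p_2 = 0.42251
  p_3 = 0.369913
Weight by the priors:
  π_1·p_1 = 0.35 × 0.456966 = 0.159938
  π_2·p_2 = 0.28 × 0.42251 = 0.118303
  π_3·p_3 = 0.37 × 0.369913 = 0.136868
Marginal: 0.159938 + 0.118303 + 0.136868 = 0.415109
P(Subpopulation 3 | the observation) ≈ 0.3297

0.3297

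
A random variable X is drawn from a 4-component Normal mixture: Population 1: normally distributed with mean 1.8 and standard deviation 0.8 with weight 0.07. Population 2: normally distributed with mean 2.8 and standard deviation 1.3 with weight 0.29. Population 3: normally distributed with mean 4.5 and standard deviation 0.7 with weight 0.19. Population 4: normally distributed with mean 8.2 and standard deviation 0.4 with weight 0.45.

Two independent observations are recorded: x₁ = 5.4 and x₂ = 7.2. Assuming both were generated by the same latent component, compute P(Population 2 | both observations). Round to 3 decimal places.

0.431

P(component k | x) = π_k·f_k(x) / marginal(x), where marginal(x) = Σ_j π_j·f_j(x).
Since both observations come from the same component, the likelihood for component k is f_k(x₁)·f_k(x₂).
  f_1 = [(1/(0.8·√(2π)))·exp(−(5.4−1.8)²/(2·0.8²)) = 0.498678·exp(-10.12500) = 1.99797e-05] × [6.36867e-11] = 1.27244e-15
  f_2 = [(1/(1.3·√(2π)))·exp(−(5.4−2.8)²/(2·1.3²)) = 0.306879·exp(-2.00000) = 0.0415315] × [0.000998643] = 4.14751e-05
  f_3 = [(1/(0.7·√(2π)))·exp(−(5.4−4.5)²/(2·0.7²)) = 0.569918·exp(-0.82653) = 0.249376] × [0.000335114] = 8.35694e-05
  f_4 = [(1/(0.4·√(2π)))·exp(−(5.4−8.2)²/(2·0.4²)) = 0.997356·exp(-24.50000) = 2.28368e-11] × [0.0438208] = 1.00073e-12
Unnormalised posteriors:
  π_1·f_1 = 0.07 × 1.27244e-15 = 8.90708e-17
  π_2·f_2 = 0.29 × 4.14751e-05 = 1.20278e-05
  π_3·f_3 = 0.19 × 8.35694e-05 = 1.58782e-05
  π_4·f_4 = 0.45 × 1.00073e-12 = 4.50327e-13
Sum: 8.90708e-17 + 1.20278e-05 + 1.58782e-05 + 4.50327e-13 = 2.7906e-05
P(Population 2 | x) = 1.20278e-05 / 2.7906e-05 ≈ 0.431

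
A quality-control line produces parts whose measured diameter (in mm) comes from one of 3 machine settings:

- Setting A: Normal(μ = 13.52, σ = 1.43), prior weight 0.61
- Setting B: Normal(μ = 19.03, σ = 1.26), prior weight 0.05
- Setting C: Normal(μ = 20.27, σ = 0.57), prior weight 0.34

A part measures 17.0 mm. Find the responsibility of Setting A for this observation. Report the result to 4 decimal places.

0.6708

Apply Bayes' rule: the posterior for each component is proportional to its prior times its likelihood at x.
Component likelihoods at x = 17.0 mm:
  L_A = (1/(1.43·√(2π)))·exp(−(17.0−13.52)²/(2·1.43²)) = 0.278981·exp(-2.96112) = 0.0144403
  L_B = (1/(1.26·√(2π)))·exp(−(17.0−19.03)²/(2·1.26²)) = 0.316621·exp(-1.29784) = 0.0864759
  L_C = (1/(0.57·√(2π)))·exp(−(17.0−20.27)²/(2·0.57²)) = 0.699899·exp(-16.45568) = 4.99373e-08
Prior × likelihood for each component:
  π_A·L_A = 0.61 × 0.0144403 = 0.00880855
  π_B·L_B = 0.05 × 0.0864759 = 0.00432379
  π_C·L_C = 0.34 × 4.99373e-08 = 1.69787e-08
Evidence: 0.00880855 + 0.00432379 + 1.69787e-08 = 0.0131324
P(Setting A | x) = 0.00880855 / 0.0131324 ≈ 0.6708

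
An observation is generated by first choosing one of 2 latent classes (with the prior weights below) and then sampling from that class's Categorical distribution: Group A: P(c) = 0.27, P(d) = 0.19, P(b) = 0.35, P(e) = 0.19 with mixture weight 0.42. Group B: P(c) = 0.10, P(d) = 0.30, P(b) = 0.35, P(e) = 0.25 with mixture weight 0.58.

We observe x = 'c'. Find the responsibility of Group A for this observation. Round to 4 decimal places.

Apply Bayes' rule: the posterior for each component is proportional to its prior times its likelihood at x.
Evaluate each component's likelihood at the observed value:
  p_A = 0.27
  p_B = 0.1
Prior × likelihood for each component:
  P(Z=A)·p_A = 0.42 × 0.27 = 0.1134
  P(Z=B)·p_B = 0.58 × 0.1 = 0.058
Normaliser: 0.1134 + 0.058 = 0.1714
P(Group A | x) ≈ 0.6616

0.6616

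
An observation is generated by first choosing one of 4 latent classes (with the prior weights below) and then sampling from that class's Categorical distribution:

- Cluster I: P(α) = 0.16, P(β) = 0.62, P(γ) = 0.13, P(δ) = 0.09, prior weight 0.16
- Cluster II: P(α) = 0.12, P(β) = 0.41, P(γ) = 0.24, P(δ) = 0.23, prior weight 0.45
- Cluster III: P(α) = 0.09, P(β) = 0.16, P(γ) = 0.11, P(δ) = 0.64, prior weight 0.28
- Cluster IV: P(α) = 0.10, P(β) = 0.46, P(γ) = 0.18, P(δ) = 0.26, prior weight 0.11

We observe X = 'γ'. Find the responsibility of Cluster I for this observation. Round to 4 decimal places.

0.1159

P(component k | x) = w_k·f_k(x) / marginal(x), where marginal(x) = Σ_j w_j·f_j(x).
Component likelihoods at x = 'γ':
  L_I = 0.13
  L_II = 0.24
  L_III = 0.11
  L_IV = 0.18
Multiply by the mixture weights:
  w_I·L_I = 0.16 × 0.13 = 0.0208
  w_II·L_II = 0.45 × 0.24 = 0.108
  w_III·L_III = 0.28 × 0.11 = 0.0308
  w_IV·L_IV = 0.11 × 0.18 = 0.0198
Normaliser: 0.0208 + 0.108 + 0.0308 + 0.0198 = 0.1794
Responsibility of Cluster I: 0.0208 / 0.1794 ≈ 0.1159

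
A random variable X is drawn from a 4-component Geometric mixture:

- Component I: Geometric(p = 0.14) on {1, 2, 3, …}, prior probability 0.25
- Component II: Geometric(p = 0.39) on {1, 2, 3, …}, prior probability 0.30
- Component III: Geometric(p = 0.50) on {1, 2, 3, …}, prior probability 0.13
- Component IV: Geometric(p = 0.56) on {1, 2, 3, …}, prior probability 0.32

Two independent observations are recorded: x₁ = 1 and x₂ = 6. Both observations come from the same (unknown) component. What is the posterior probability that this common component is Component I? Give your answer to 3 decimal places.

0.261

P(component k | x) = P(Z=k)·f_k(x) / marginal(x), where marginal(x) = Σ_j P(Z=j)·f_j(x).
Since both observations come from the same component, the likelihood for component k is f_k(x₁)·f_k(x₂).
  f_I = [0.14·(1−0.14)^0 = 0.14·1 = 0.14] × [0.0658598] = 0.00922037
  f_II = [0.39·(1−0.39)^0 = 0.39·1 = 0.39] × [0.0329393] = 0.0128463
  f_III = [0.50·(1−0.50)^0 = 0.50·1 = 0.5] × [0.015625] = 0.0078125
  f_IV = [0.56·(1−0.56)^0 = 0.56·1 = 0.56] × [0.00923531] = 0.00517177
Unnormalised posteriors:
  P(Z=I)·f_I = 0.25 × 0.00922037 = 0.00230509
  P(Z=II)·f_II = 0.30 × 0.0128463 = 0.00385389
  P(Z=III)·f_III = 0.13 × 0.0078125 = 0.00101563
  P(Z=IV)·f_IV = 0.32 × 0.00517177 = 0.00165497
Marginal: 0.00230509 + 0.00385389 + 0.00101563 + 0.00165497 = 0.00882958
P(Component I | x₁, x₂) = 0.00230509 / 0.00882958 ≈ 0.261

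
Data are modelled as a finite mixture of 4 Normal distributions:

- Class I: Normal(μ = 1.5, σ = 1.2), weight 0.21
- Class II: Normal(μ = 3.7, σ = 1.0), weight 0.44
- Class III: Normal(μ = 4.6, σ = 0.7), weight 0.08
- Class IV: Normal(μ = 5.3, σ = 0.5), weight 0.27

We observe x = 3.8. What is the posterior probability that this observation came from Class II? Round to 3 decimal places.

0.824

Posterior ∝ prior × likelihood, so P(k | x) ∝ w_k f_k(x); normalise over all components.
Normal densities:
  p_I = (1/(1.2·√(2π)))·exp(−(3.8−1.5)²/(2·1.2²)) = 0.332452·exp(-1.83681) = 0.0529681
  p_II = (1/(1.0·√(2π)))·exp(−(3.8−3.7)²/(2·1.0²)) = 0.398942·exp(-0.00500) = 0.396953
  p_III = (1/(0.7·√(2π)))·exp(−(3.8−4.6)²/(2·0.7²)) = 0.569918·exp(-0.65306) = 0.296614
  p_IV = (1/(0.5·√(2π)))·exp(−(3.8−5.3)²/(2·0.5²)) = 0.797885·exp(-4.50000) = 0.0088637
Unnormalised posteriors:
  w_I·p_I = 0.21 × 0.0529681 = 0.0111233
  w_II·p_II = 0.44 × 0.396953 = 0.174659
  w_III·p_III = 0.08 × 0.296614 = 0.0237291
  w_IV·p_IV = 0.27 × 0.0088637 = 0.0023932
Sum: 0.0111233 + 0.174659 + 0.0237291 + 0.0023932 = 0.211905
So the posterior for Class II is 0.174659 / 0.211905 ≈ 0.824.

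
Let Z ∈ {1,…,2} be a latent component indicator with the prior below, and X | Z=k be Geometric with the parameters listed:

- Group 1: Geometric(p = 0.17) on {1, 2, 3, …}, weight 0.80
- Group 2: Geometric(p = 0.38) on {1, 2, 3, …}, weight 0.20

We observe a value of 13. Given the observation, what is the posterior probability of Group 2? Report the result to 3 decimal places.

0.017

The responsibility of component k is π_k f_k(x) divided by Σ_j π_j f_j(x).
Component likelihoods at x = 13:
  L_1 = 0.0181713
  L_2 = 0.00122598
Multiply by the mixture weights:
  π_1·L_1 = 0.80 × 0.0181713 = 0.014537
  π_2·L_2 = 0.20 × 0.00122598 = 0.000245196
Sum: 0.014537 + 0.000245196 = 0.0147822
P(Group 2 | the observation) = 0.000245196 / 0.0147822 ≈ 0.017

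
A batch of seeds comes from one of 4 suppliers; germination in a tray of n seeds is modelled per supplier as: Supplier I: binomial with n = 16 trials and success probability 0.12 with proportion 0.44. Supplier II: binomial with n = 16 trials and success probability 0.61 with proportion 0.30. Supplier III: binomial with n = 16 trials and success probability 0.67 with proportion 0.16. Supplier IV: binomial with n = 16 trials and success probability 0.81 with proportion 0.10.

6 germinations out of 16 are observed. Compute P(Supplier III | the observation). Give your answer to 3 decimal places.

0.120

P(component k | x) = π_k·f_k(x) / marginal(x), where marginal(x) = Σ_j π_j·f_j(x).
Binomial probabilities:
  L_I = C(16,6)·0.12^6·0.88^10 = 8008·2.98598e-06·0.278501 = 0.00665945
  L_II = C(16,6)·0.61^6·0.39^10 = 8008·0.0515204·8.14041e-05 = 0.0335853
  L_III = C(16,6)·0.67^6·0.33^10 = 8008·0.0904584·1.53158e-05 = 0.0110946
  L_IV = C(16,6)·0.81^6·0.19^10 = 8008·0.28243·6.13107e-08 = 0.000138666
Unnormalised posteriors:
  π_I·L_I = 0.44 × 0.00665945 = 0.00293016
  π_II·L_II = 0.30 × 0.0335853 = 0.0100756
  π_III·L_III = 0.16 × 0.0110946 = 0.00177514
  π_IV·L_IV = 0.10 × 0.000138666 = 1.38666e-05
Denominator: 0.00293016 + 0.0100756 + 0.00177514 + 1.38666e-05 = 0.0147948
Responsibility of Supplier III: 0.00177514 / 0.0147948 ≈ 0.120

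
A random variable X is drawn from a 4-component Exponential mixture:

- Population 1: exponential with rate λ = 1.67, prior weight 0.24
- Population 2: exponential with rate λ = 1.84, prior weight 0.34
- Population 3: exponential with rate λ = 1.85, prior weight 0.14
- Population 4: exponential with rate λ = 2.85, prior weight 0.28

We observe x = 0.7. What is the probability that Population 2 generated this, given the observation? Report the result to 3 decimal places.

Posterior ∝ prior × likelihood, so P(k | x) ∝ w_k f_k(x); normalise over all components.
Evaluate each component's likelihood at the observed value:
  L_1 = 1.67·e^(−1.67·0.7) = 1.67·e^(−1.1690) = 0.518831
  L_2 = 1.84·e^(−1.84·0.7) = 1.84·e^(−1.2880) = 0.507512
  L_3 = 1.85·e^(−1.85·0.7) = 1.85·e^(−1.2950) = 0.506711
  L_4 = 2.85·e^(−2.85·0.7) = 2.85·e^(−1.9950) = 0.387639
Weight by the priors:
  w_1·L_1 = 0.24 × 0.518831 = 0.12452
  w_2·L_2 = 0.34 × 0.507512 = 0.172554
  w_3·L_3 = 0.14 × 0.506711 = 0.0709395
  w_4·L_4 = 0.28 × 0.387639 = 0.108539
Sum: 0.12452 + 0.172554 + 0.0709395 + 0.108539 = 0.476552
Responsibility of Population 2: 0.172554 / 0.476552 ≈ 0.362

0.362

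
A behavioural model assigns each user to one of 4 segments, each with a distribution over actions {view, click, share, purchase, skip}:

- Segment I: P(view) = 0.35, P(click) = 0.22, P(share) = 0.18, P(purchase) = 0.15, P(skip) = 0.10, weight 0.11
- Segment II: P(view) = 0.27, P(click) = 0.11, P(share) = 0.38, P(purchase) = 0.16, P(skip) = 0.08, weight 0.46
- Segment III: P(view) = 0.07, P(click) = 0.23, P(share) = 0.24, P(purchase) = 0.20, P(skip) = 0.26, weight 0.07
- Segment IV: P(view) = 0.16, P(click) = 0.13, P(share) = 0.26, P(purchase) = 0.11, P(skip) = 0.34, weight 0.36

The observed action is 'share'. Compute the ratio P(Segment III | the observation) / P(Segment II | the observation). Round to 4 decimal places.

0.0961

Posterior odds = (π_i f_i(x)) / (π_j f_j(x)); the normalising sum cancels.
Evaluate each component's likelihood at the observed value:
  L_I = P(share | comp) = 0.18
  L_II = P(share | comp) = 0.38
  L_III = P(share | comp) = 0.24
  L_IV = P(share | comp) = 0.26
Odds = (0.07/0.46) × (0.24/0.38) = 0.152174 × 0.631579 ≈ 0.0961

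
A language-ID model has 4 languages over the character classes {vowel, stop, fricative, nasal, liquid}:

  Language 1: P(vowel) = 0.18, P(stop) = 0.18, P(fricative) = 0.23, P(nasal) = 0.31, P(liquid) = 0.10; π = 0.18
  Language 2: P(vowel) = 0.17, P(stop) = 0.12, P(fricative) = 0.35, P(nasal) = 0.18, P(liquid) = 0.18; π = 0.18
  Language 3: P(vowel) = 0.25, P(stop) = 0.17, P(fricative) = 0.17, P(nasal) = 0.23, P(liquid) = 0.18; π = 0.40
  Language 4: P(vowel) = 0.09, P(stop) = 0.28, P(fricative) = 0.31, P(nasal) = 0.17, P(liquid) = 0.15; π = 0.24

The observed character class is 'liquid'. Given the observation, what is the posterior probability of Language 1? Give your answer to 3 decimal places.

0.114

By Bayes' theorem, P(k | x) = π_k f_k(x) / Σ_j π_j f_j(x).
Component likelihoods at x = 'liquid':
  p_1 = 0.1
  p_2 = 0.18
  p_3 = 0.18
  p_4 = 0.15
Multiply by the mixture weights:
  π_1·p_1 = 0.18 × 0.1 = 0.018
  π_2·p_2 = 0.18 × 0.18 = 0.0324
  π_3·p_3 = 0.40 × 0.18 = 0.072
  π_4·p_4 = 0.24 × 0.15 = 0.036
Denominator: 0.018 + 0.0324 + 0.072 + 0.036 = 0.1584
P(Language 1 | x) ≈ 0.114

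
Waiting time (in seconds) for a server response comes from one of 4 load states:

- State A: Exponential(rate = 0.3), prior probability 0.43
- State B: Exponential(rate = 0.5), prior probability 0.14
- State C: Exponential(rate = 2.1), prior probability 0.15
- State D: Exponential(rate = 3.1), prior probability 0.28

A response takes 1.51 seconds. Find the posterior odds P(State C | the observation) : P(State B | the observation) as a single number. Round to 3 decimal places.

0.402

Only the two components matter; the odds are (π_i f_i(x)) / (π_j f_j(x)).
Exponential densities:
  p_A = 0.3·e^(−0.3·1.51) = 0.3·e^(−0.4530) = 0.190715
  p_B = 0.5·e^(−0.5·1.51) = 0.5·e^(−0.7550) = 0.235005
  p_C = 2.1·e^(−2.1·1.51) = 2.1·e^(−3.1710) = 0.0881194
  p_D = 3.1·e^(−3.1·1.51) = 3.1·e^(−4.6810) = 0.0287362
0.0132179 / 0.0329007 ≈ 0.402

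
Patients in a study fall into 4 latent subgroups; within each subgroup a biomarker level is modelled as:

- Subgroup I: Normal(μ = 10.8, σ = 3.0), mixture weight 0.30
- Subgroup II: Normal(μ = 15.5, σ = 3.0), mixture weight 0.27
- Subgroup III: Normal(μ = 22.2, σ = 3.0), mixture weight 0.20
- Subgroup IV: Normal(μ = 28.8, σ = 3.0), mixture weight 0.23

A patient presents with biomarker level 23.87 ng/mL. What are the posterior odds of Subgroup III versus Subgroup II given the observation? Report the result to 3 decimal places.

The posterior odds equal the prior odds times the likelihood ratio: (π_i/π_j)·(f_i(x)/f_j(x)).
Component likelihoods at x = 23.87 ng/mL:
  f_I = 1.00512e-05
  f_II = 0.00271327
  f_III = 0.113894
  f_IV = 0.0344646
Odds = (0.20/0.27) × (0.113894/0.00271327) = 0.740741 × 41.9765 ≈ 31.094

31.094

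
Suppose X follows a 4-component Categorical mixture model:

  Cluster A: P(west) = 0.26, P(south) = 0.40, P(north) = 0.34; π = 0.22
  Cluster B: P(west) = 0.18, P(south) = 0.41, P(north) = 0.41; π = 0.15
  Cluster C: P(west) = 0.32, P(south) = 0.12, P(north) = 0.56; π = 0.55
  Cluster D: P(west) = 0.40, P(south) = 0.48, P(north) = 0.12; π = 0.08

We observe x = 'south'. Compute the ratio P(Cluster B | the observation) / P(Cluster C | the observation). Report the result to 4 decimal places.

0.9318

The posterior odds equal the prior odds times the likelihood ratio: (P(Z=i)/P(Z=j))·(f_i(x)/f_j(x)).
Component likelihoods at x = 'south':
  f_A = P(south | comp) = 0.40
  f_B = P(south | comp) = 0.41
  f_C = P(south | comp) = 0.12
  f_D = P(south | comp) = 0.48
Odds = (0.15/0.55) × (0.41/0.12) = 0.272727 × 3.41667 ≈ 0.9318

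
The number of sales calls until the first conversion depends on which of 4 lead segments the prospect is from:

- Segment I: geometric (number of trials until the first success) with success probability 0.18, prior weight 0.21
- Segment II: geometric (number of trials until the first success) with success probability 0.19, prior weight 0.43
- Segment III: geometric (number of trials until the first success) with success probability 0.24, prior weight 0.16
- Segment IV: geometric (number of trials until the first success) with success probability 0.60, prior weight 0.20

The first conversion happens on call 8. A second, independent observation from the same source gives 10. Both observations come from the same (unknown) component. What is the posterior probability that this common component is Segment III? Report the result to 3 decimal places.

0.123

The responsibility of component k is π_k f_k(x) divided by Σ_j π_j f_j(x).
Since both observations come from the same component, the likelihood for component k is f_k(x₁)·f_k(x₂).
  f_I = [0.0448714] × [0.0301715] = 0.00135384
  f_II = [0.0434659] × [0.028518] = 0.00123956
  f_III = [0.0351485] × [0.0203018] = 0.000713576
  f_IV = [0.00098304] × [0.000157286] = 1.54619e-07
Unnormalised posteriors:
  π_I·f_I = 0.21 × 0.00135384 = 0.000284306
  π_II·f_II = 0.43 × 0.00123956 = 0.000533011
  π_III·f_III = 0.16 × 0.000713576 = 0.000114172
  π_IV·f_IV = 0.20 × 1.54619e-07 = 3.09238e-08
Denominator: 0.000284306 + 0.000533011 + 0.000114172 + 3.09238e-08 = 0.00093152
Responsibility of Segment III: 0.000114172 / 0.00093152 ≈ 0.123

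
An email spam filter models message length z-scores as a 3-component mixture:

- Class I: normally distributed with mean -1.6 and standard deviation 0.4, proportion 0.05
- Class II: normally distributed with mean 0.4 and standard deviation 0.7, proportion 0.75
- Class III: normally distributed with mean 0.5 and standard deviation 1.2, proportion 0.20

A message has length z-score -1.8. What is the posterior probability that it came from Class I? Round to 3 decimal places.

Apply Bayes' rule: the posterior for each component is proportional to its prior times its likelihood at x.
Evaluate each component's likelihood at the observed value:
  f_I = 0.880163
  f_II = 0.00408253
  f_III = 0.0529681
Multiply by the mixture weights:
  P(Z=I)·f_I = 0.05 × 0.880163 = 0.0440082
  P(Z=II)·f_II = 0.75 × 0.00408253 = 0.0030619
  P(Z=III)·f_III = 0.20 × 0.0529681 = 0.0105936
Sum: 0.0440082 + 0.0030619 + 0.0105936 = 0.0576637
P(Class I | x) ≈ 0.763

0.763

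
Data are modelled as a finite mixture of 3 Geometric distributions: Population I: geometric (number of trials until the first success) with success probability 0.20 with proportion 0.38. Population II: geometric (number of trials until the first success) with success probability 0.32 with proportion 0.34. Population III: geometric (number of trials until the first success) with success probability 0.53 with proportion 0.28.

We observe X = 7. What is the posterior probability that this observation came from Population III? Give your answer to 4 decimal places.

Apply Bayes' rule: the posterior for each component is proportional to its prior times its likelihood at x.
Evaluate each component's likelihood at the observed value:
  L_I = 0.0524288
  L_II = 0.0316376
  L_III = 0.00571298
Multiply by the mixture weights:
  π_I·L_I = 0.38 × 0.0524288 = 0.0199229
  π_II·L_II = 0.34 × 0.0316376 = 0.0107568
  π_III·L_III = 0.28 × 0.00571298 = 0.00159964
Evidence: 0.0199229 + 0.0107568 + 0.00159964 = 0.0322794
P(Population III | the observation) = 0.00159964 / 0.0322794 ≈ 0.0496

0.0496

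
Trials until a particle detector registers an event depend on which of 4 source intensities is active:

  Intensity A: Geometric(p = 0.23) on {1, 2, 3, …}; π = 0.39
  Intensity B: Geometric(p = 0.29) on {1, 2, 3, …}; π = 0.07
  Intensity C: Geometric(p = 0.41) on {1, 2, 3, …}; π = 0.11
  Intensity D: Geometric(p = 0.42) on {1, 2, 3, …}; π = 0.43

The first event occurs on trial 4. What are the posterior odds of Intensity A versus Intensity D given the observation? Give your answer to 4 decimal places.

1.1622

Since P(k|x) ∝ π_k f_k(x), the posterior odds are π_i f_i(x) / (π_j f_j(x)).
Geometric probabilities:
  L_A = 0.23·(1−0.23)^3 = 0.23·0.456533 = 0.105003
  L_B = 0.29·(1−0.29)^3 = 0.29·0.357911 = 0.103794
  L_C = 0.41·(1−0.41)^3 = 0.41·0.205379 = 0.0842054
  L_D = 0.42·(1−0.42)^3 = 0.42·0.195112 = 0.081947
Posterior odds = (π_A·L_A) / (π_D·L_D) = (0.39·0.105003) / (0.43·0.081947) = 0.040951 / 0.0352372 ≈ 1.1622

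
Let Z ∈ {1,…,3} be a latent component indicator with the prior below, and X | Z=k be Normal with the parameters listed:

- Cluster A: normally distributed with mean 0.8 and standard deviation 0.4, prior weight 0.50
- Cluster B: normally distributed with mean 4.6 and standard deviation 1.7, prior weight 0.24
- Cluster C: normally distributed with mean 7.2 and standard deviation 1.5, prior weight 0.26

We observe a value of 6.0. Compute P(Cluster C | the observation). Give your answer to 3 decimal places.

Posterior ∝ prior × likelihood, so P(k | x) ∝ π_k f_k(x); normalise over all components.
Evaluate each component's likelihood at the observed value:
  L_A = 1.99971e-37
  L_B = 0.167183
  L_C = 0.193128
Prior × likelihood for each component:
  π_A·L_A = 0.50 × 1.99971e-37 = 9.99853e-38
  π_B·L_B = 0.24 × 0.167183 = 0.0401239
  π_C·L_C = 0.26 × 0.193128 = 0.0502132
Sum: 9.99853e-38 + 0.0401239 + 0.0502132 = 0.0903371
So the posterior for Cluster C is 0.0502132 / 0.0903371 ≈ 0.556.

0.556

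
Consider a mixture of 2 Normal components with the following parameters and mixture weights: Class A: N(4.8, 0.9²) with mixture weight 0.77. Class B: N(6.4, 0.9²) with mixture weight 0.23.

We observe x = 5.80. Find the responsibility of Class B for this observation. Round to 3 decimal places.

0.307

P(component k | x) = w_k·f_k(x) / marginal(x), where marginal(x) = Σ_j w_j·f_j(x).
Component likelihoods at x = 5.80:
  L_A = (1/(0.9·√(2π)))·exp(−(5.80−4.8)²/(2·0.9²)) = 0.443269·exp(-0.61728) = 0.239103
  L_B = (1/(0.9·√(2π)))·exp(−(5.80−6.4)²/(2·0.9²)) = 0.443269·exp(-0.22222) = 0.354942
Prior × likelihood for each component:
  w_A·L_A = 0.77 × 0.239103 = 0.184109
  w_B·L_B = 0.23 × 0.354942 = 0.0816367
Marginal: 0.184109 + 0.0816367 = 0.265746
P(Class B | 5.80) ≈ 0.307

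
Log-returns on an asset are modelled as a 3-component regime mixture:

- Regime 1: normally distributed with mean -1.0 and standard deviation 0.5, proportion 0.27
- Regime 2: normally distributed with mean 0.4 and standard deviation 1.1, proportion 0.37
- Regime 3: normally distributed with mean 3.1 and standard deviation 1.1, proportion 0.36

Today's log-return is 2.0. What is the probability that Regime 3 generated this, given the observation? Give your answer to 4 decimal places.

Posterior ∝ prior × likelihood, so P(k | x) ∝ π_k f_k(x); normalise over all components.
Normal densities:
  f_1 = (1/(0.5·√(2π)))·exp(−(2.0−-1.0)²/(2·0.5²)) = 0.797885·exp(-18.00000) = 1.21518e-08
  f_2 = (1/(1.1·√(2π)))·exp(−(2.0−0.4)²/(2·1.1²)) = 0.362675·exp(-1.05785) = 0.125921
  f_3 = (1/(1.1·√(2π)))·exp(−(2.0−3.1)²/(2·1.1²)) = 0.362675·exp(-0.50000) = 0.219973
Weight by the priors:
  π_1·f_1 = 0.27 × 1.21518e-08 = 3.28098e-09
  π_2·f_2 = 0.37 × 0.125921 = 0.0465908
  π_3·f_3 = 0.36 × 0.219973 = 0.0791904
Marginal: 3.28098e-09 + 0.0465908 + 0.0791904 = 0.125781
P(Regime 3 | 2.0) ≈ 0.6296

0.6296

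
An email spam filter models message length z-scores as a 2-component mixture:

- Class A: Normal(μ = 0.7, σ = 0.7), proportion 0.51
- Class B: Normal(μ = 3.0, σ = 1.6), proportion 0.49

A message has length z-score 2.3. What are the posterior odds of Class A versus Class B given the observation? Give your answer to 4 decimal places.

Posterior odds = (w_i f_i(x)) / (w_j f_j(x)); the normalising sum cancels.
Component likelihoods at x = 2.3:
  L_A = (1/(0.7·√(2π)))·exp(−(2.3−0.7)²/(2·0.7²)) = 0.569918·exp(-2.61224) = 0.0418147
  L_B = (1/(1.6·√(2π)))·exp(−(2.3−3.0)²/(2·1.6²)) = 0.249339·exp(-0.09570) = 0.226583
0.0213255 / 0.111026 ≈ 0.1921

0.1921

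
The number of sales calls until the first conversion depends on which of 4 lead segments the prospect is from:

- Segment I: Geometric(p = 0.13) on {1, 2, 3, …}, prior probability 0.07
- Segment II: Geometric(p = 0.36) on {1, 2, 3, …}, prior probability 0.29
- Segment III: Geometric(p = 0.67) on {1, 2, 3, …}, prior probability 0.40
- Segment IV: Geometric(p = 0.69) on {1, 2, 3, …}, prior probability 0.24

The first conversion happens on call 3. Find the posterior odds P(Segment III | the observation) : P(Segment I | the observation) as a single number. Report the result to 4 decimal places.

4.2372

Since P(k|x) ∝ π_k f_k(x), the posterior odds are π_i f_i(x) / (π_j f_j(x)).
Evaluate each component's likelihood at the observed value:
  L_I = 0.098397
  L_II = 0.147456
  L_III = 0.072963
  L_IV = 0.066309
0.0291852 / 0.00688779 ≈ 4.2372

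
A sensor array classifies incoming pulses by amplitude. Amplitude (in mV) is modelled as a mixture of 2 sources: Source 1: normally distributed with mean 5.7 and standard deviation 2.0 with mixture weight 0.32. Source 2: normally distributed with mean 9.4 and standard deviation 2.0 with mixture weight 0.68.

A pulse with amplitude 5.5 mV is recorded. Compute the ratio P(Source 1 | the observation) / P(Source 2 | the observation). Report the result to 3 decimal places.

3.135

Only the two components matter; the odds are (π_i f_i(x)) / (π_j f_j(x)).
Normal densities:
  p_1 = 0.198476
  p_2 = 0.0297974
Posterior odds = (π_1·p_1) / (π_2·p_2) = (0.32·0.198476) / (0.68·0.0297974) = 0.0635124 / 0.0202622 ≈ 3.135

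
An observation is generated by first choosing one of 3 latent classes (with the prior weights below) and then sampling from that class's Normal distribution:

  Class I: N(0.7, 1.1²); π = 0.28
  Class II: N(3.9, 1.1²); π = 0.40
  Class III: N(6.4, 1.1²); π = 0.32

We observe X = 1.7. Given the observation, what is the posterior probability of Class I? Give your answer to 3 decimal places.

P(component k | x) = P(Z=k)·f_k(x) / marginal(x), where marginal(x) = Σ_j P(Z=j)·f_j(x).
Evaluate each component's likelihood at the observed value:
  p_I = (1/(1.1·√(2π)))·exp(−(1.7−0.7)²/(2·1.1²)) = 0.362675·exp(-0.41322) = 0.239915
  p_II = (1/(1.1·√(2π)))·exp(−(1.7−3.9)²/(2·1.1²)) = 0.362675·exp(-2.00000) = 0.0490827
  p_III = (1/(1.1·√(2π)))·exp(−(1.7−6.4)²/(2·1.1²)) = 0.362675·exp(-9.12810) = 3.93762e-05
Prior × likelihood for each component:
  P(Z=I)·p_I = 0.28 × 0.239915 = 0.0671761
  P(Z=II)·p_II = 0.40 × 0.0490827 = 0.0196331
  P(Z=III)·p_III = 0.32 × 3.93762e-05 = 1.26004e-05
Evidence: 0.0671761 + 0.0196331 + 1.26004e-05 = 0.0868218
Responsibility of Class I: 0.0671761 / 0.0868218 ≈ 0.774

0.774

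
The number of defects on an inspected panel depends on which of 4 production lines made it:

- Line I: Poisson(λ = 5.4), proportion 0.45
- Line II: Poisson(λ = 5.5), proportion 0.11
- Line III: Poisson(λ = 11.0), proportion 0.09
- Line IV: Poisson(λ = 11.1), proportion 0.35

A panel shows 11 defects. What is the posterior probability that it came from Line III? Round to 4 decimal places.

Apply Bayes' rule: the posterior for each component is proportional to its prior times its likelihood at x.
Component likelihoods at x = 11 defects:
  p_I = e^(−5.4)·5.4^11/11! = 0.0128821
  p_II = e^(−5.5)·5.5^11/11! = 0.0142631
  p_III = e^(−11.0)·11.0^11/11! = 0.119378
  p_IV = e^(−11.1)·11.1^11/11! = 0.119324
Prior × likelihood for each component:
  P(Z=I)·p_I = 0.45 × 0.0128821 = 0.00579693
  P(Z=II)·p_II = 0.11 × 0.0142631 = 0.00156894
  P(Z=III)·p_III = 0.09 × 0.119378 = 0.010744
  P(Z=IV)·p_IV = 0.35 × 0.119324 = 0.0417634
Marginal: 0.00579693 + 0.00156894 + 0.010744 + 0.0417634 = 0.0598733
Responsibility of Line III: 0.010744 / 0.0598733 ≈ 0.1794

0.1794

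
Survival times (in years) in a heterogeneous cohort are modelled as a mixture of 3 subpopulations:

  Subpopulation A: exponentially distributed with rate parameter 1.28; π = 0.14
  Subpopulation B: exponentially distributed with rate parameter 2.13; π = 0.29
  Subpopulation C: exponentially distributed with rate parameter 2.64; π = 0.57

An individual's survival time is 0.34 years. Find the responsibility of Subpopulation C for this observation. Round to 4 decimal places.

0.5962

Posterior ∝ prior × likelihood, so P(k | x) ∝ w_k f_k(x); normalise over all components.
Evaluate each component's likelihood at the observed value:
  f_A = 1.28·e^(−1.28·0.34) = 1.28·e^(−0.4352) = 0.828333
  f_B = 2.13·e^(−2.13·0.34) = 2.13·e^(−0.7242) = 1.03244
  f_C = 2.64·e^(−2.64·0.34) = 2.64·e^(−0.8976) = 1.07592
Unnormalised posteriors:
  w_A·f_A = 0.14 × 0.828333 = 0.115967
  w_B·f_B = 0.29 × 1.03244 = 0.299407
  w_C·f_C = 0.57 × 1.07592 = 0.613276
Marginal: 0.115967 + 0.299407 + 0.613276 = 1.02865
So the posterior for Subpopulation C is 0.613276 / 1.02865 ≈ 0.5962.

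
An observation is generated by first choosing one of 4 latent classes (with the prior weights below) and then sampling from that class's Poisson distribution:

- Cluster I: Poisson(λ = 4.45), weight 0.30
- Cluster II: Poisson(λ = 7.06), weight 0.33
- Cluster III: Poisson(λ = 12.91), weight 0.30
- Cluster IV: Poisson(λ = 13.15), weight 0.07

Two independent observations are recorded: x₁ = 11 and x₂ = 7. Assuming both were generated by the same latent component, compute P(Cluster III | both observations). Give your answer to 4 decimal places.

0.2601

Apply Bayes' rule: the posterior for each component is proportional to its prior times its likelihood at x.
Since both observations come from the same component, the likelihood for component k is f_k(x₁)·f_k(x₂).
  L_I = [e^(−4.45)·4.45^11/11! = 0.00396455] × [0.0800717] = 0.000317448
  L_II = [e^(−7.06)·7.06^11/11! = 0.046728] × [0.148965] = 0.00696082
  L_III = [e^(−12.91)·12.91^11/11! = 0.102871] × [0.02933] = 0.00301719
  L_IV = [e^(−13.15)·13.15^11/11! = 0.0990958] × [0.0262469] = 0.00260095
Unnormalised posteriors:
  π_I·L_I = 0.30 × 0.000317448 = 9.52345e-05
  π_II·L_II = 0.33 × 0.00696082 = 0.00229707
  π_III·L_III = 0.30 × 0.00301719 = 0.000905157
  π_IV·L_IV = 0.07 × 0.00260095 = 0.000182067
Evidence: 9.52345e-05 + 0.00229707 + 0.000905157 + 0.000182067 = 0.00347953
So the posterior for Cluster III is 0.000905157 / 0.00347953 ≈ 0.2601.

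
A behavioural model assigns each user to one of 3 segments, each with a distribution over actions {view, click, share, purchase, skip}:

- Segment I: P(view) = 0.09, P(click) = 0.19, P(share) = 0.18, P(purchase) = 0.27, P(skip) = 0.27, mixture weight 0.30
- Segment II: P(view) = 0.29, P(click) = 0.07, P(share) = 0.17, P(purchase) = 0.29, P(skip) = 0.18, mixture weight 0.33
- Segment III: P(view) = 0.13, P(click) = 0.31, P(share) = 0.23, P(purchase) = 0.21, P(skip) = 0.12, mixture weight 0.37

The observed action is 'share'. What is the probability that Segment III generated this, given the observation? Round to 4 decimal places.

Posterior ∝ prior × likelihood, so P(k | x) ∝ π_k f_k(x); normalise over all components.
Categorical probabilities:
  p_I = P(share | comp) = 0.18
  p_II = P(share | comp) = 0.17
  p_III = P(share | comp) = 0.23
Unnormalised posteriors:
  π_I·p_I = 0.30 × 0.18 = 0.054
  π_II·p_II = 0.33 × 0.17 = 0.0561
  π_III·p_III = 0.37 × 0.23 = 0.0851
Marginal: 0.054 + 0.0561 + 0.0851 = 0.1952
P(Segment III | x) ≈ 0.4360

0.4360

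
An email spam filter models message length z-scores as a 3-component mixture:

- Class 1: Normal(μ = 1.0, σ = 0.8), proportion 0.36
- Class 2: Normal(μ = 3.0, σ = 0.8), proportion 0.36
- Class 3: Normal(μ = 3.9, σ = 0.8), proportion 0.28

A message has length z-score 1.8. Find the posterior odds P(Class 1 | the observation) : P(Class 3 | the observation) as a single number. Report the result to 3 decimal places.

24.450

The posterior odds equal the prior odds times the likelihood ratio: (w_i/w_j)·(f_i(x)/f_j(x)).
Component likelihoods at x = 1.8:
  L_1 = 0.302463
  L_2 = 0.161897
  L_3 = 0.0159052
0.108887 / 0.00445346 ≈ 24.450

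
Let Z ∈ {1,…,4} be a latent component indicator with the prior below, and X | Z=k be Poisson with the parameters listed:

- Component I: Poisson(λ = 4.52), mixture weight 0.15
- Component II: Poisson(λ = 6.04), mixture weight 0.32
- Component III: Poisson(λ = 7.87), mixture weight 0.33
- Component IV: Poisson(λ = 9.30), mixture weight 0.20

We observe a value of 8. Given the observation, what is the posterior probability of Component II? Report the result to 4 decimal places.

Apply Bayes' rule: the posterior for each component is proportional to its prior times its likelihood at x.
Evaluate each component's likelihood at the observed value:
  L_I = e^(−4.52)·4.52^8/8! = 0.0470518
  L_II = e^(−6.04)·6.04^8/8! = 0.104625
  L_III = e^(−7.87)·7.87^8/8! = 0.139438
  L_IV = e^(−9.30)·9.30^8/8! = 0.126883
Multiply by the mixture weights:
  π_I·L_I = 0.15 × 0.0470518 = 0.00705776
  π_II·L_II = 0.32 × 0.104625 = 0.0334801
  π_III·L_III = 0.33 × 0.139438 = 0.0460144
  π_IV·L_IV = 0.20 × 0.126883 = 0.0253767
Denominator: 0.00705776 + 0.0334801 + 0.0460144 + 0.0253767 = 0.111929
So the posterior for Component II is 0.0334801 / 0.111929 ≈ 0.2991.

0.2991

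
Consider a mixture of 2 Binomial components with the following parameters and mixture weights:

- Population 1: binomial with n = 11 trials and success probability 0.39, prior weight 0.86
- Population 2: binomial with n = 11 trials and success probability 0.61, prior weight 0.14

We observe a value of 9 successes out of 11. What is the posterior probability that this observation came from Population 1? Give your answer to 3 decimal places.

0.212

By Bayes' theorem, P(k | x) = π_k f_k(x) / Σ_j π_j f_j(x).
Binomial probabilities:
  L_1 = 0.00427173
  L_2 = 0.0978274
Multiply by the mixture weights:
  π_1·L_1 = 0.86 × 0.00427173 = 0.00367369
  π_2·L_2 = 0.14 × 0.0978274 = 0.0136958
Marginal: 0.00367369 + 0.0136958 = 0.0173695
Responsibility of Population 1: 0.00367369 / 0.0173695 ≈ 0.212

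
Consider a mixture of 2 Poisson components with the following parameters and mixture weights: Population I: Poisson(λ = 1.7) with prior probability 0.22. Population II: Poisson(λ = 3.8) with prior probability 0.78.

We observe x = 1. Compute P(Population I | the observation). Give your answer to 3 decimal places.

0.507

The responsibility of component k is w_k f_k(x) divided by Σ_j w_j f_j(x).
Evaluate each component's likelihood at the observed value:
  L_I = 0.310562
  L_II = 0.0850089
Unnormalised posteriors:
  w_I·L_I = 0.22 × 0.310562 = 0.0683236
  w_II·L_II = 0.78 × 0.0850089 = 0.066307
Denominator: 0.0683236 + 0.066307 = 0.134631
P(Population I | the observation) = 0.0683236 / 0.134631 ≈ 0.507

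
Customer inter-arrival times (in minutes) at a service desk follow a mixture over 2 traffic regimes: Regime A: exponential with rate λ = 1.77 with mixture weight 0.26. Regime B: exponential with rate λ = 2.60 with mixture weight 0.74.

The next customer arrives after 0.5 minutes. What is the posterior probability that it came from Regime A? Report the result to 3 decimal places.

By Bayes' theorem, P(k | x) = w_k f_k(x) / Σ_j w_j f_j(x).
Exponential densities:
  L_A = 0.730504
  L_B = 0.708583
Multiply by the mixture weights:
  w_A·L_A = 0.26 × 0.730504 = 0.189931
  w_B·L_B = 0.74 × 0.708583 = 0.524351
Sum: 0.189931 + 0.524351 = 0.714282
P(Regime A | data) = 0.189931 / 0.714282 ≈ 0.266

0.266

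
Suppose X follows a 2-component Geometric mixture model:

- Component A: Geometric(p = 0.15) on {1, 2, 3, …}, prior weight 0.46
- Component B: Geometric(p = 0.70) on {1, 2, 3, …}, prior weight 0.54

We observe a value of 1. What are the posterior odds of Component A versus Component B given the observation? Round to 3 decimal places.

Posterior odds = (π_i f_i(x)) / (π_j f_j(x)); the normalising sum cancels.
Component likelihoods at x = 1:
  p_A = 0.15·(1−0.15)^0 = 0.15·1 = 0.15
  p_B = 0.70·(1−0.70)^0 = 0.70·1 = 0.7
Odds = (0.46/0.54) × (0.15/0.7) = 0.851852 × 0.214286 ≈ 0.183

0.183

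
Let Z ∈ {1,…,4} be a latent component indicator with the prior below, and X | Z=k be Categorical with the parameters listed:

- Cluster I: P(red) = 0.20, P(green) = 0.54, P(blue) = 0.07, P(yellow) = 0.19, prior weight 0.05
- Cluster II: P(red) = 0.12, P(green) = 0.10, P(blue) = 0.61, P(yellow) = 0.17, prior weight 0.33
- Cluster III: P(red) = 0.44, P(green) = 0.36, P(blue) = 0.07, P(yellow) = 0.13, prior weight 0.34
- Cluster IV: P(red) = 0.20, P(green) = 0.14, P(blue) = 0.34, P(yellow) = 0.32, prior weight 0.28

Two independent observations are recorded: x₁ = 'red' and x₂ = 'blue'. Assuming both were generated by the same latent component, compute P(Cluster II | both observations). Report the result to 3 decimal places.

0.444

Apply Bayes' rule: the posterior for each component is proportional to its prior times its likelihood at x.
Since both observations come from the same component, the likelihood for component k is f_k(x₁)·f_k(x₂).
  f_I = [0.2] × [0.07] = 0.014
  f_II = [0.12] × [0.61] = 0.0732
  f_III = [0.44] × [0.07] = 0.0308
  f_IV = [0.2] × [0.34] = 0.068
Multiply by the mixture weights:
  P(Z=I)·f_I = 0.05 × 0.014 = 0.0007
  P(Z=II)·f_II = 0.33 × 0.0732 = 0.024156
  P(Z=III)·f_III = 0.34 × 0.0308 = 0.010472
  P(Z=IV)·f_IV = 0.28 × 0.068 = 0.01904
Marginal: 0.0007 + 0.024156 + 0.010472 + 0.01904 = 0.054368
So the posterior for Cluster II is 0.024156 / 0.054368 ≈ 0.444.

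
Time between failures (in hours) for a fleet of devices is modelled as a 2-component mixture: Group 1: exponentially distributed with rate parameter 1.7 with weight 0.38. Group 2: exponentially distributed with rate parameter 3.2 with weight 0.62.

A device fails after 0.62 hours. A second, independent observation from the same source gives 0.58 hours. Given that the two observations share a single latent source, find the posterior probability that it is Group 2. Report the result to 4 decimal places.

The responsibility of component k is π_k f_k(x) divided by Σ_j π_j f_j(x).
Since both observations come from the same component, the likelihood for component k is f_k(x₁)·f_k(x₂).
  L_1 = [1.7·e^(−1.7·0.62) = 1.7·e^(−1.0540) = 0.592519] × [0.634212] = 0.375783
  L_2 = [3.2·e^(−3.2·0.62) = 3.2·e^(−1.9840) = 0.440058] × [0.500149] = 0.220094
Weight by the priors:
  π_1·L_1 = 0.38 × 0.375783 = 0.142798
  π_2·L_2 = 0.62 × 0.220094 = 0.136459
Evidence: 0.142798 + 0.136459 = 0.279256
P(Group 2 | data) ≈ 0.4887

0.4887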